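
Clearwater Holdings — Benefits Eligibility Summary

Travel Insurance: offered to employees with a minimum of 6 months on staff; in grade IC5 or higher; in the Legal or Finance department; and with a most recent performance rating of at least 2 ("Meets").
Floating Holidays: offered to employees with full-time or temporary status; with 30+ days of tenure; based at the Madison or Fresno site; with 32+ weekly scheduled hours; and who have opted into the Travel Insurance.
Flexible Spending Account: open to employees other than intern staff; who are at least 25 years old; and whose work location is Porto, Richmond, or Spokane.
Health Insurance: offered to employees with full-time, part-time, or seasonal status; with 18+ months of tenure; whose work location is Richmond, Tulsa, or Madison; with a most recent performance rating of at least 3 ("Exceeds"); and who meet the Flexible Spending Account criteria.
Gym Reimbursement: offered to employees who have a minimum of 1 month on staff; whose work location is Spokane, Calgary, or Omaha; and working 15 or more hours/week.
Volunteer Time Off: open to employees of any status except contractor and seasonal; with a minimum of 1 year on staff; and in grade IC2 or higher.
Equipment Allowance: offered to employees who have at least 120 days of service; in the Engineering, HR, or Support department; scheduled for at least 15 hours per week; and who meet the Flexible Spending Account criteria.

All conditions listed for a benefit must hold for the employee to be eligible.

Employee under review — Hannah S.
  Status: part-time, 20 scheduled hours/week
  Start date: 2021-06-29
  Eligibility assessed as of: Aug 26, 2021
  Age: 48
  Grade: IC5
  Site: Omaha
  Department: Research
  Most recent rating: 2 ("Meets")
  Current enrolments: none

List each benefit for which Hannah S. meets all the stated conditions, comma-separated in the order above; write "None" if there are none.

Service from 2021-06-29 to Aug 26, 2021: 58 days.
Travel Insurance — service 58 days < 6 months (≈180 days) ✗ → not eligible.
Floating Holidays — status part-time ✗ (requires full-time or temporary) → not eligible.
Flexible Spending Account — status part-time ✓ (not excluded); age 48 ≥ 25 ✓; site Omaha ✗ (not Porto, Richmond, or Spokane) → not eligible.
Health Insurance — status part-time ✓; service 58 days < 18 months (≈540 days) ✗ → not eligible.
Gym Reimbursement — service 58 days ≥ 1 month (≈30 days) ✓; site Omaha ✓; 20 hrs/wk ≥ 15 ✓ → eligible.
Volunteer Time Off — status part-time ✓ (not excluded); service 58 days < 1 year (≈365 days) ✗ → not eligible.
Equipment Allowance — service 58 days < 120 days ✗ → not eligible.

Gym Reimbursement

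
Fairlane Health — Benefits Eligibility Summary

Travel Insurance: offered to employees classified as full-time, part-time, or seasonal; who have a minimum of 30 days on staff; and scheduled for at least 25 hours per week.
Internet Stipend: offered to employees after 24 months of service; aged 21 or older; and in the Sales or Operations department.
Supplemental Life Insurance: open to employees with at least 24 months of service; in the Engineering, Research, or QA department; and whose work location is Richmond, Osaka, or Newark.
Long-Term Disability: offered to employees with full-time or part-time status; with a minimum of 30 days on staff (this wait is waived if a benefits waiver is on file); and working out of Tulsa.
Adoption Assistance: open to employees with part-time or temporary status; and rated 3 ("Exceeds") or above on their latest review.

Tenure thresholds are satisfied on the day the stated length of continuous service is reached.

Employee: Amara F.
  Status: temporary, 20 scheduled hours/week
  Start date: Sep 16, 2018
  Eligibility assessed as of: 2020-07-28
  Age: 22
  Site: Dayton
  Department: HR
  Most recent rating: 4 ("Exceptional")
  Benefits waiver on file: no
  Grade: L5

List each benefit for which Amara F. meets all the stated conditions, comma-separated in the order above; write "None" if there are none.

Adoption Assistance

Service from Sep 16, 2018 to 2020-07-28: 681 days.
Travel Insurance — status temporary ✗ (requires full-time, part-time, or seasonal) → not eligible.
Internet Stipend — service 681 days < 24 months (≈720 days) ✗ → not eligible.
Supplemental Life Insurance — service 681 days < 24 months (≈720 days) ✗ → not eligible.
Long-Term Disability — status temporary ✗ (requires full-time or part-time) → not eligible.
Adoption Assistance — status temporary ✓; rating 4 ≥ 3 ✓ → eligible.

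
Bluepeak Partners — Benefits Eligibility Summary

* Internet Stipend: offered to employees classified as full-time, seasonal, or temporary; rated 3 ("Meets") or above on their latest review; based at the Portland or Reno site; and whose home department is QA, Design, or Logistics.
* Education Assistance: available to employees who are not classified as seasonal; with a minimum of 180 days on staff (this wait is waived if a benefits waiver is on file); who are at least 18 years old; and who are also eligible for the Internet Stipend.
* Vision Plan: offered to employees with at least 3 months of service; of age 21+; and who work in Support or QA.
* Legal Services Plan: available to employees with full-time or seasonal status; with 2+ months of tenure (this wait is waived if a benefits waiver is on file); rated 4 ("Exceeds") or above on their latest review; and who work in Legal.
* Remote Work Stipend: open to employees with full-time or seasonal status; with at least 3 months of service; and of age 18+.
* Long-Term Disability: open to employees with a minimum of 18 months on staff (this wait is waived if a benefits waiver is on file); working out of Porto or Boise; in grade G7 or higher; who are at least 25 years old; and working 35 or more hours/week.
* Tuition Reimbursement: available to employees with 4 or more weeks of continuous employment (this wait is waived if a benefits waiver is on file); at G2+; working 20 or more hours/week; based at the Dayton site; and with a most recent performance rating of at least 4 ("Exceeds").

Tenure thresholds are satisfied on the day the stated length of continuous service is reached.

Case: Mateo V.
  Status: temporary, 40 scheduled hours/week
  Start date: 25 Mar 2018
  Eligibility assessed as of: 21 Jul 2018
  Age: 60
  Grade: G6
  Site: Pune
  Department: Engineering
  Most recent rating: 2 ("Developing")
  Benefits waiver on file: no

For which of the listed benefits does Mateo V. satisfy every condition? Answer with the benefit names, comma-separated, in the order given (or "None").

Service from 25 Mar 2018 to 21 Jul 2018: 118 days.
Internet Stipend — status temporary ✓; rating 2 < 3 ✗ → not eligible.
Education Assistance — status temporary ✓ (not excluded); no waiver, service 118 days < 180 days ✗ → not eligible.
Vision Plan — service 118 days ≥ 3 months (≈90 days) ✓; age 60 ≥ 21 ✓; dept Engineering ✗ → not eligible.
Legal Services Plan — status temporary ✗ (requires full-time or seasonal) → not eligible.
Remote Work Stipend — status temporary ✗ (requires full-time or seasonal) → not eligible.
Long-Term Disability — no waiver, service 118 days < 18 months (≈540 days) ✗ → not eligible.
Tuition Reimbursement — no waiver, service 118 days ≥ 4 weeks (≈28 days) ✓; grade G6 ≥ G2 ✓; 40 hrs/wk ≥ 20 ✓; site Pune ✗ (not Dayton) → not eligible.

None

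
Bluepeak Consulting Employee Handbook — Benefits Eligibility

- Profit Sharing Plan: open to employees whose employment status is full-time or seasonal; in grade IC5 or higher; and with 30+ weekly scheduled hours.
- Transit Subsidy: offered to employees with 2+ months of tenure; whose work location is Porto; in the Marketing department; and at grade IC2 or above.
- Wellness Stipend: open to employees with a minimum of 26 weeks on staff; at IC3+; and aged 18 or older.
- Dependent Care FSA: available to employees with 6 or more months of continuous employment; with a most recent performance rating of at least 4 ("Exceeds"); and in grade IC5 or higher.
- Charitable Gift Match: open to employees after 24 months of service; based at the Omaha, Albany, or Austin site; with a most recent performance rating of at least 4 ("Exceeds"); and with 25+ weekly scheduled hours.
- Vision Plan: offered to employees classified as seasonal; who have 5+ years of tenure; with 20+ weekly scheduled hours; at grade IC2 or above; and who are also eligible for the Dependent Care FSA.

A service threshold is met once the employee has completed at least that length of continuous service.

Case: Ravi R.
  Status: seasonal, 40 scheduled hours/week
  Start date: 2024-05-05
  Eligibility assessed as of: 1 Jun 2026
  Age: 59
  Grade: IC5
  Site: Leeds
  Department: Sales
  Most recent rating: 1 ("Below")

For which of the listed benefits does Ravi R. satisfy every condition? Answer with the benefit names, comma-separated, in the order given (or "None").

Profit Sharing Plan, Wellness Stipend

Service from 2024-05-05 to 1 Jun 2026: 757 days.
Profit Sharing Plan — status seasonal ✓; grade IC5 ≥ IC5 ✓; 40 hrs/wk ≥ 30 ✓ → eligible.
Transit Subsidy — service 757 days ≥ 2 months (≈60 days) ✓; site Leeds ✗ (not Porto) → not eligible.
Wellness Stipend — service 757 days ≥ 26 weeks (≈182 days) ✓; grade IC5 ≥ IC3 ✓; age 59 ≥ 18 ✓ → eligible.
Dependent Care FSA — service 757 days ≥ 6 months (≈180 days) ✓; rating 1 < 4 ✗ → not eligible.
Charitable Gift Match — service 757 days ≥ 24 months (≈720 days) ✓; site Leeds ✗ (not Omaha, Albany, or Austin) → not eligible.
Vision Plan — status seasonal ✓; service 757 days < 5 years (≈1825 days) ✗ → not eligible.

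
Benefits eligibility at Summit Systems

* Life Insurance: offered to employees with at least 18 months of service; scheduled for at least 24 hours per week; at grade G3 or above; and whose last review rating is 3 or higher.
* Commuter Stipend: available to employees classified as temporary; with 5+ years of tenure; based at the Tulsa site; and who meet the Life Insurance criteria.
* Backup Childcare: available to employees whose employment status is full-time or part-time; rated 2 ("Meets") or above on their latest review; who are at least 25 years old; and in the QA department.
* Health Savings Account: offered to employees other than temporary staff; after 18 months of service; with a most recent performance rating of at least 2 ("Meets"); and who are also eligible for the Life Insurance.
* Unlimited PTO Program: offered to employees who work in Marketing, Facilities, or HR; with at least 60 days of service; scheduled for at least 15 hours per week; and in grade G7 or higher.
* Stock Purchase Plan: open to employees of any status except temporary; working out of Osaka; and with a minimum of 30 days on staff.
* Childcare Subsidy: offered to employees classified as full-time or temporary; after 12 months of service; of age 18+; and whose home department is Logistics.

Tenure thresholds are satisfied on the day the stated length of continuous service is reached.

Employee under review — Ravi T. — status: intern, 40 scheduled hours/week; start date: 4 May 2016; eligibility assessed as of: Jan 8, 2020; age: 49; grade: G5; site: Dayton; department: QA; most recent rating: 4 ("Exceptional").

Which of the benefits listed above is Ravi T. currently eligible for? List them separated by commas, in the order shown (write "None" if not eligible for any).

Life Insurance, Health Savings Account

Service from 4 May 2016 to Jan 8, 2020: 1344 days.
Life Insurance — service 1344 days ≥ 18 months (≈540 days) ✓; 40 hrs/wk ≥ 24 ✓; grade G5 ≥ G3 ✓; rating 4 ≥ 3 ✓ → eligible.
Commuter Stipend — status intern ✗ (requires temporary) → not eligible.
Backup Childcare — status intern ✗ (requires full-time or part-time) → not eligible.
Health Savings Account — status intern ✓ (not excluded); service 1344 days ≥ 18 months (≈540 days) ✓; rating 4 ≥ 2 ✓; eligible for Life Insurance ✓ → eligible.
Unlimited PTO Program — dept QA ✗ → not eligible.
Stock Purchase Plan — status intern ✓ (not excluded); site Dayton ✗ (not Osaka) → not eligible.
Childcare Subsidy — status intern ✗ (requires full-time or temporary) → not eligible.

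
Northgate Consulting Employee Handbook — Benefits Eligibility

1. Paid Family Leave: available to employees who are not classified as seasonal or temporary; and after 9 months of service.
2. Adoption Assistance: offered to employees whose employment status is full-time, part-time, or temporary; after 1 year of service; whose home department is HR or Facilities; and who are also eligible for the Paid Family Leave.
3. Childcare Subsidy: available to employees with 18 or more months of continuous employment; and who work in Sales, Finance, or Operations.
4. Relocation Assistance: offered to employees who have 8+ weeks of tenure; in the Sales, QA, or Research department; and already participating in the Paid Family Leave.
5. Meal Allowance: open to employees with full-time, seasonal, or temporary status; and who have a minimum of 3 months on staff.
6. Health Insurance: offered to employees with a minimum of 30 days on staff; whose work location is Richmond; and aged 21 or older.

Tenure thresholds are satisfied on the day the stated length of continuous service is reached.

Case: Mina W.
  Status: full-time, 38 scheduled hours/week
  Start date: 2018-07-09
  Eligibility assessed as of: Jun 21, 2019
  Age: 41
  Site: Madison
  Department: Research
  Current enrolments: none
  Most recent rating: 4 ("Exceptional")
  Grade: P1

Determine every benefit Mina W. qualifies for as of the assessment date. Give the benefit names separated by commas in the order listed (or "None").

Paid Family Leave, Meal Allowance

Service from 2018-07-09 to Jun 21, 2019: 347 days.
Paid Family Leave — status full-time ✓ (not excluded); service 347 days ≥ 9 months (≈270 days) ✓ → eligible.
Adoption Assistance — status full-time ✓; service 347 days < 1 year (≈365 days) ✗ → not eligible.
Childcare Subsidy — service 347 days < 18 months (≈540 days) ✗ → not eligible.
Relocation Assistance — service 347 days ≥ 8 weeks (≈56 days) ✓; dept Research ✓; not enrolled in Paid Family Leave ✗ → not eligible.
Meal Allowance — status full-time ✓; service 347 days ≥ 3 months (≈90 days) ✓ → eligible.
Health Insurance — service 347 days ≥ 30 days ✓; site Madison ✗ (not Richmond) → not eligible.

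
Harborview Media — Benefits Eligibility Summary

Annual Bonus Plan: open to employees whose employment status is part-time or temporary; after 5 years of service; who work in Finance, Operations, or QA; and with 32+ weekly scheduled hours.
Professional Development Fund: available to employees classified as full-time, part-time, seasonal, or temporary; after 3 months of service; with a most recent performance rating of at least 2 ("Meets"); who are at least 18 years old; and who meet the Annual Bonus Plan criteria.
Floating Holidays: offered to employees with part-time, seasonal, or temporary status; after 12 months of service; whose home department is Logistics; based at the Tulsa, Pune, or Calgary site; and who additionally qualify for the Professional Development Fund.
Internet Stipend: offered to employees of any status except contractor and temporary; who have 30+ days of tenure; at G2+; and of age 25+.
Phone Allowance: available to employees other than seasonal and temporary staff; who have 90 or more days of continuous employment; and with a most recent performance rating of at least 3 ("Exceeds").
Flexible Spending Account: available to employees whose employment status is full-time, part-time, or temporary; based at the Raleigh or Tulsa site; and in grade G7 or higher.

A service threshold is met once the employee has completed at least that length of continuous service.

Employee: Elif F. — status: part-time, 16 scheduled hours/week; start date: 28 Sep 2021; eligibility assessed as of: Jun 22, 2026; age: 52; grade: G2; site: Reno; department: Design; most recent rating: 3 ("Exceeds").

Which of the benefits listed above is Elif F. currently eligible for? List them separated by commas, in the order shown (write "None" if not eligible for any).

Service from 28 Sep 2021 to Jun 22, 2026: 1728 days.
Annual Bonus Plan — status part-time ✓; service 1728 days < 5 years (≈1825 days) ✗ → not eligible.
Professional Development Fund — status part-time ✓; service 1728 days ≥ 3 months (≈90 days) ✓; rating 3 ≥ 2 ✓; age 52 ≥ 18 ✓; not eligible for Annual Bonus Plan ✗ → not eligible.
Floating Holidays — status part-time ✓; service 1728 days ≥ 12 months (≈360 days) ✓; dept Design ✗ → not eligible.
Internet Stipend — status part-time ✓ (not excluded); service 1728 days ≥ 30 days ✓; grade G2 ≥ G2 ✓; age 52 ≥ 25 ✓ → eligible.
Phone Allowance — status part-time ✓ (not excluded); service 1728 days ≥ 90 days ✓; rating 3 ≥ 3 ✓ → eligible.
Flexible Spending Account — status part-time ✓; site Reno ✗ (not Raleigh or Tulsa) → not eligible.

Internet Stipend, Phone Allowance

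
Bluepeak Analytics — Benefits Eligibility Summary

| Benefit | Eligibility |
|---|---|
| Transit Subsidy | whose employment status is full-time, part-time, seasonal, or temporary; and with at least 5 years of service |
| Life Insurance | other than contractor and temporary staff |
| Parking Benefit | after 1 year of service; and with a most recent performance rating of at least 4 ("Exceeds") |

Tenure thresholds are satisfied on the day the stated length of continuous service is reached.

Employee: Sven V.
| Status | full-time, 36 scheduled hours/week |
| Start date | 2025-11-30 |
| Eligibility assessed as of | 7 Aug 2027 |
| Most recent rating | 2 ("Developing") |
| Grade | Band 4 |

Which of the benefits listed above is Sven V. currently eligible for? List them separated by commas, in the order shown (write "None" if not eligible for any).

Life Insurance

Service from 2025-11-30 to 7 Aug 2027: 615 days.
Transit Subsidy — status full-time ✓; service 615 days < 5 years (≈1825 days) ✗ → not eligible.
Life Insurance — status full-time ✓ (not excluded) → eligible.
Parking Benefit — service 615 days ≥ 1 year (≈365 days) ✓; rating 2 < 4 ✗ → not eligible.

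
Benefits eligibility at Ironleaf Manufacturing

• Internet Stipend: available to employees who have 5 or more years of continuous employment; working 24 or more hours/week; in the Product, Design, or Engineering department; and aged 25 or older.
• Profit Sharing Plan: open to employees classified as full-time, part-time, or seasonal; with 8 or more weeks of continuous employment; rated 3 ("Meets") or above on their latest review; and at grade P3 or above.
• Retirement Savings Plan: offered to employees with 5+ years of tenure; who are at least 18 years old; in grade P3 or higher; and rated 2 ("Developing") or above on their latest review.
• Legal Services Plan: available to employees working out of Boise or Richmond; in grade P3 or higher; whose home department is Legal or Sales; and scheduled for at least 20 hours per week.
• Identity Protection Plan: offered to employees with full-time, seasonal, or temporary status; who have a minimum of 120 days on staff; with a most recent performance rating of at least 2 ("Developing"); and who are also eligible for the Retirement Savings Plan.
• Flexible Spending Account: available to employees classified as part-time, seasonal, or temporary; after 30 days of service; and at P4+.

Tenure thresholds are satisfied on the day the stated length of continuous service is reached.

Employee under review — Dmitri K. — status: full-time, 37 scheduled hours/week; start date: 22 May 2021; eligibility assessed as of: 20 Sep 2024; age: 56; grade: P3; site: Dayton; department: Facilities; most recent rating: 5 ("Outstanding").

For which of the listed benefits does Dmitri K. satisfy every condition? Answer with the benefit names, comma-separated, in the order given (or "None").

Profit Sharing Plan

Service from 22 May 2021 to 20 Sep 2024: 1217 days.
Internet Stipend — service 1217 days < 5 years (≈1825 days) ✗ → not eligible.
Profit Sharing Plan — status full-time ✓; service 1217 days ≥ 8 weeks (≈56 days) ✓; rating 5 ≥ 3 ✓; grade P3 ≥ P3 ✓ → eligible.
Retirement Savings Plan — service 1217 days < 5 years (≈1825 days) ✗ → not eligible.
Legal Services Plan — site Dayton ✗ (not Boise or Richmond) → not eligible.
Identity Protection Plan — status full-time ✓; service 1217 days ≥ 120 days ✓; rating 5 ≥ 2 ✓; not eligible for Retirement Savings Plan ✗ → not eligible.
Flexible Spending Account — status full-time ✗ (requires part-time, seasonal, or temporary) → not eligible.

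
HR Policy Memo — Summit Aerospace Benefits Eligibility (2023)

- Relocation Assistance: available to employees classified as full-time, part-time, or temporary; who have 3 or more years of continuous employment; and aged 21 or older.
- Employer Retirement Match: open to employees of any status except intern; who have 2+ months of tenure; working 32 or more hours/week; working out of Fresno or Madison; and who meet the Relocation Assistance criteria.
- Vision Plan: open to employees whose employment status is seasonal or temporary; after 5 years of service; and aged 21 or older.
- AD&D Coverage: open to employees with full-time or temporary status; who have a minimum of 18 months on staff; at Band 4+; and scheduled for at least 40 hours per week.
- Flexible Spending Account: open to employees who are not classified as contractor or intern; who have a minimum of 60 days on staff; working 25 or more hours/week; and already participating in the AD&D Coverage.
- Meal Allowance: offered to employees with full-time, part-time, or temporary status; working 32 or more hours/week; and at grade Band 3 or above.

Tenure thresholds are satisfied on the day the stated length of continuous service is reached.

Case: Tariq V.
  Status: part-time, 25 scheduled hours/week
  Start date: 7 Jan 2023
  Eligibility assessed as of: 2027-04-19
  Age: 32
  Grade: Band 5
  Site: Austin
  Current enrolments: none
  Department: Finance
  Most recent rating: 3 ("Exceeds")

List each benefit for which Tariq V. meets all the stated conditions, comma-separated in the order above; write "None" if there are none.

Service from 7 Jan 2023 to 2027-04-19: 1563 days.
Relocation Assistance — status part-time ✓; service 1563 days ≥ 3 years (≈1095 days) ✓; age 32 ≥ 21 ✓ → eligible.
Employer Retirement Match — status part-time ✓ (not excluded); service 1563 days ≥ 2 months (≈60 days) ✓; 25 hrs/wk < 32 ✗ → not eligible.
Vision Plan — status part-time ✗ (requires seasonal or temporary) → not eligible.
AD&D Coverage — status part-time ✗ (requires full-time or temporary) → not eligible.
Flexible Spending Account — status part-time ✓ (not excluded); service 1563 days ≥ 60 days ✓; 25 hrs/wk ≥ 25 ✓; not enrolled in AD&D Coverage ✗ → not eligible.
Meal Allowance — status part-time ✓; 25 hrs/wk < 32 ✗ → not eligible.

Relocation Assistance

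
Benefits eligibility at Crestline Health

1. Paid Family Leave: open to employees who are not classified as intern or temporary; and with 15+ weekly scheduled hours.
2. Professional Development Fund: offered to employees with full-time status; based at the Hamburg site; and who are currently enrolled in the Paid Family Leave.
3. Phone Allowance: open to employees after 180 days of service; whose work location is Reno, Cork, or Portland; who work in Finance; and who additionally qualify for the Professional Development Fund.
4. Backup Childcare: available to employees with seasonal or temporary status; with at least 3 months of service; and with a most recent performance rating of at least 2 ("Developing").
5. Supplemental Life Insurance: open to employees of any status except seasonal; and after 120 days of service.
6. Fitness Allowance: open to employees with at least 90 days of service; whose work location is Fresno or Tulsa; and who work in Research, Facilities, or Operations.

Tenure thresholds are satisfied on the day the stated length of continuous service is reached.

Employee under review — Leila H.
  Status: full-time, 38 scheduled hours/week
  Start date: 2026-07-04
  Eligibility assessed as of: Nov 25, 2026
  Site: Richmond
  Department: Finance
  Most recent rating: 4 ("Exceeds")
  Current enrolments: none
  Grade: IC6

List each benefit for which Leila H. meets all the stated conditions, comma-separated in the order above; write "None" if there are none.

Service from 2026-07-04 to Nov 25, 2026: 144 days.
Paid Family Leave — status full-time ✓ (not excluded); 38 hrs/wk ≥ 15 ✓ → eligible.
Professional Development Fund — status full-time ✓; site Richmond ✗ (not Hamburg) → not eligible.
Phone Allowance — service 144 days < 180 days ✗ → not eligible.
Backup Childcare — status full-time ✗ (requires seasonal or temporary) → not eligible.
Supplemental Life Insurance — status full-time ✓ (not excluded); service 144 days ≥ 120 days ✓ → eligible.
Fitness Allowance — service 144 days ≥ 90 days ✓; site Richmond ✗ (not Fresno or Tulsa) → not eligible.

Paid Family Leave, Supplemental Life Insurance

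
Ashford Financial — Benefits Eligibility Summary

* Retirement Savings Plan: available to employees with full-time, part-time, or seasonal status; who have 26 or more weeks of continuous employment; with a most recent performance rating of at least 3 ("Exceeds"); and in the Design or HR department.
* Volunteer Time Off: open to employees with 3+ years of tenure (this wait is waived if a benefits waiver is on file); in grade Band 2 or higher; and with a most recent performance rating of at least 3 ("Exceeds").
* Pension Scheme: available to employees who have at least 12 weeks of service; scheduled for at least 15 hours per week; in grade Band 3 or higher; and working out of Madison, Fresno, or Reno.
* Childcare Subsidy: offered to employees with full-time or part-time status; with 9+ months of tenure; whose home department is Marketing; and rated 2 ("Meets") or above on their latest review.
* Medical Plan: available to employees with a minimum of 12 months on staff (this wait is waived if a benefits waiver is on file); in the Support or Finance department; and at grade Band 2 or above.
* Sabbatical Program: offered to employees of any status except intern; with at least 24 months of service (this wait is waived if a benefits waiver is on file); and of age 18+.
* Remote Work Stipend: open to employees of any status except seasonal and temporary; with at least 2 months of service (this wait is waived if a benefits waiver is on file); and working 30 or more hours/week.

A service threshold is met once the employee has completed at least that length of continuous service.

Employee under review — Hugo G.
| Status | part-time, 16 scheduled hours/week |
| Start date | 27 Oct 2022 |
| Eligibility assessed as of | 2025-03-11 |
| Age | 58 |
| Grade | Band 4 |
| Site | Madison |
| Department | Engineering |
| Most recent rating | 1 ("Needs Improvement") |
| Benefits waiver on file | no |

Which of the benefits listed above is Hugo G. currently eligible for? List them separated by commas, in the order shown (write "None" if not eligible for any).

Service from 27 Oct 2022 to 2025-03-11: 866 days.
Retirement Savings Plan — status part-time ✓; service 866 days ≥ 26 weeks (≈182 days) ✓; rating 1 < 3 ✗ → not eligible.
Volunteer Time Off — no waiver, service 866 days < 3 years (≈1095 days) ✗ → not eligible.
Pension Scheme — service 866 days ≥ 12 weeks (≈84 days) ✓; 16 hrs/wk ≥ 15 ✓; grade Band 4 ≥ Band 3 ✓; site Madison ✓ → eligible.
Childcare Subsidy — status part-time ✓; service 866 days ≥ 9 months (≈270 days) ✓; dept Engineering ✗ → not eligible.
Medical Plan — no waiver, service 866 days ≥ 12 months (≈360 days) ✓; dept Engineering ✗ → not eligible.
Sabbatical Program — status part-time ✓ (not excluded); no waiver, service 866 days ≥ 24 months (≈720 days) ✓; age 58 ≥ 18 ✓ → eligible.
Remote Work Stipend — status part-time ✓ (not excluded); no waiver, service 866 days ≥ 2 months (≈60 days) ✓; 16 hrs/wk < 30 ✗ → not eligible.

Pension Scheme, Sabbatical Program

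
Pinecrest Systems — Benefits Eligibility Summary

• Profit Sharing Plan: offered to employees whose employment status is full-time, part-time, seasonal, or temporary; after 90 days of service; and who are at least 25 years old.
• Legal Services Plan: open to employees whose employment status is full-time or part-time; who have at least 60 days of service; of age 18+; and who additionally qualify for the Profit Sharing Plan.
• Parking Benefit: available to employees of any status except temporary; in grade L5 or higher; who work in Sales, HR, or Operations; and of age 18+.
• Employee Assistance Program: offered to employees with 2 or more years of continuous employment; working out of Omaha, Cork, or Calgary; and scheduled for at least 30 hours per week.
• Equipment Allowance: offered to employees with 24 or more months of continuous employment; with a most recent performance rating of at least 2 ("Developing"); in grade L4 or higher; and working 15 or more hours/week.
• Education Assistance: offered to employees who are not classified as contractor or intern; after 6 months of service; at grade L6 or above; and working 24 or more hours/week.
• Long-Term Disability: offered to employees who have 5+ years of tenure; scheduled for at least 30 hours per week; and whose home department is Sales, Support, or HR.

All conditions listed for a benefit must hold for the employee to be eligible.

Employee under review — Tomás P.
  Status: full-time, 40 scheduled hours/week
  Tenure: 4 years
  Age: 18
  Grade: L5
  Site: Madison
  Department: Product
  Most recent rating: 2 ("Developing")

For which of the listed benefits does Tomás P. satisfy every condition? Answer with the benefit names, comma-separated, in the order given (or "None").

Profit Sharing Plan — status full-time ✓; service 4 years ≥ 90 days ✓; age 18 < 25 ✗ → not eligible.
Legal Services Plan — status full-time ✓; service 4 years ≥ 60 days ✓; age 18 ≥ 18 ✓; not eligible for Profit Sharing Plan ✗ → not eligible.
Parking Benefit — status full-time ✓ (not excluded); grade L5 ≥ L5 ✓; dept Product ✗ → not eligible.
Employee Assistance Program — service 4 years ≥ 2 years ✓; site Madison ✗ (not Omaha, Cork, or Calgary) → not eligible.
Equipment Allowance — service 4 years ≥ 24 months (≈720 days) ✓; rating 2 ≥ 2 ✓; grade L5 ≥ L4 ✓; 40 hrs/wk ≥ 15 ✓ → eligible.
Education Assistance — status full-time ✓ (not excluded); service 4 years ≥ 6 months (≈180 days) ✓; grade L5 < L6 ✗ → not eligible.
Long-Term Disability — service 4 years < 5 years ✗ → not eligible.

Equipment Allowance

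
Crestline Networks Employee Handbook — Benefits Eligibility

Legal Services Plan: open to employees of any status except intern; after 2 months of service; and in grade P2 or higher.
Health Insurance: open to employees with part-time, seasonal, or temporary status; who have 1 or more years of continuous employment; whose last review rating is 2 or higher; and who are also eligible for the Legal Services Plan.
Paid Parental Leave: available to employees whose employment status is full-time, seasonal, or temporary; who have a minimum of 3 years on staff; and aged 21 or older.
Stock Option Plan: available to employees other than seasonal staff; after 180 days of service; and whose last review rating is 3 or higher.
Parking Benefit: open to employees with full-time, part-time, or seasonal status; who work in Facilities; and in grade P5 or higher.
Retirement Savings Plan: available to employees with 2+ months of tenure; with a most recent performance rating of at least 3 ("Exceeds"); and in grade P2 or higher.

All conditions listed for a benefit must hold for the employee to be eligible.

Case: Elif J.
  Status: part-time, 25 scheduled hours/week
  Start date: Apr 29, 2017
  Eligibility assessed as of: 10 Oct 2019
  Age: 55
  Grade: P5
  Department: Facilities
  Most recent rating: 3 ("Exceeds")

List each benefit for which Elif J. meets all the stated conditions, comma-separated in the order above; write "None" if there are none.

Legal Services Plan, Health Insurance, Stock Option Plan, Parking Benefit, Retirement Savings Plan

Service from Apr 29, 2017 to 10 Oct 2019: 894 days.
Legal Services Plan — status part-time ✓ (not excluded); service 894 days ≥ 2 months (≈60 days) ✓; grade P5 ≥ P2 ✓ → eligible.
Health Insurance — status part-time ✓; service 894 days ≥ 1 year (≈365 days) ✓; rating 3 ≥ 2 ✓; eligible for Legal Services Plan ✓ → eligible.
Paid Parental Leave — status part-time ✗ (requires full-time, seasonal, or temporary) → not eligible.
Stock Option Plan — status part-time ✓ (not excluded); service 894 days ≥ 180 days ✓; rating 3 ≥ 3 ✓ → eligible.
Parking Benefit — status part-time ✓; dept Facilities ✓; grade P5 ≥ P5 ✓ → eligible.
Retirement Savings Plan — service 894 days ≥ 2 months (≈60 days) ✓; rating 3 ≥ 3 ✓; grade P5 ≥ P2 ✓ → eligible.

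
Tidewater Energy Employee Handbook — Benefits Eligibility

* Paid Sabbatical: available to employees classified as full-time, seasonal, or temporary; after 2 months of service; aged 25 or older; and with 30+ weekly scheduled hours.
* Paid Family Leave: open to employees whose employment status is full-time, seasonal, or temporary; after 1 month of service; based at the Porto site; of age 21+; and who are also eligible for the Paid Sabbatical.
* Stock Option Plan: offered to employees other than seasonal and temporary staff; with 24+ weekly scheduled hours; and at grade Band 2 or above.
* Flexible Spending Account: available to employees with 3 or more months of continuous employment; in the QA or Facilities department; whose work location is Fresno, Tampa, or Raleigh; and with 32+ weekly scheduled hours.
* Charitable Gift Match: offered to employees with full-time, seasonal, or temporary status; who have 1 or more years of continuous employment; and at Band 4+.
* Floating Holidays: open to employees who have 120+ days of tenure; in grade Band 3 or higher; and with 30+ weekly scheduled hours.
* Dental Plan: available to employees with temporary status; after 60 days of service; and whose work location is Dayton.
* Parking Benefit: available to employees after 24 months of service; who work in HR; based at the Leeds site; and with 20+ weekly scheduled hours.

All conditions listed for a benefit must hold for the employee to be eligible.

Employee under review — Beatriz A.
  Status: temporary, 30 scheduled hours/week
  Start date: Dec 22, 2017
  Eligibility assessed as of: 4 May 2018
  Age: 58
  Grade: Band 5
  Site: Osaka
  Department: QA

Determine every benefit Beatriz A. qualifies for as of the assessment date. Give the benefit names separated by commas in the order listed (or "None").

Service from Dec 22, 2017 to 4 May 2018: 133 days.
Paid Sabbatical — status temporary ✓; service 133 days ≥ 2 months (≈60 days) ✓; age 58 ≥ 25 ✓; 30 hrs/wk ≥ 30 ✓ → eligible.
Paid Family Leave — status temporary ✓; service 133 days ≥ 1 month (≈30 days) ✓; site Osaka ✗ (not Porto) → not eligible.
Stock Option Plan — status temporary ✗ (excluded) → not eligible.
Flexible Spending Account — service 133 days ≥ 3 months (≈90 days) ✓; dept QA ✓; site Osaka ✗ (not Fresno, Tampa, or Raleigh) → not eligible.
Charitable Gift Match — status temporary ✓; service 133 days < 1 year (≈365 days) ✗ → not eligible.
Floating Holidays — service 133 days ≥ 120 days ✓; grade Band 5 ≥ Band 3 ✓; 30 hrs/wk ≥ 30 ✓ → eligible.
Dental Plan — status temporary ✓; service 133 days ≥ 60 days ✓; site Osaka ✗ (not Dayton) → not eligible.
Parking Benefit — service 133 days < 24 months (≈720 days) ✗ → not eligible.

Paid Sabbatical, Floating Holidays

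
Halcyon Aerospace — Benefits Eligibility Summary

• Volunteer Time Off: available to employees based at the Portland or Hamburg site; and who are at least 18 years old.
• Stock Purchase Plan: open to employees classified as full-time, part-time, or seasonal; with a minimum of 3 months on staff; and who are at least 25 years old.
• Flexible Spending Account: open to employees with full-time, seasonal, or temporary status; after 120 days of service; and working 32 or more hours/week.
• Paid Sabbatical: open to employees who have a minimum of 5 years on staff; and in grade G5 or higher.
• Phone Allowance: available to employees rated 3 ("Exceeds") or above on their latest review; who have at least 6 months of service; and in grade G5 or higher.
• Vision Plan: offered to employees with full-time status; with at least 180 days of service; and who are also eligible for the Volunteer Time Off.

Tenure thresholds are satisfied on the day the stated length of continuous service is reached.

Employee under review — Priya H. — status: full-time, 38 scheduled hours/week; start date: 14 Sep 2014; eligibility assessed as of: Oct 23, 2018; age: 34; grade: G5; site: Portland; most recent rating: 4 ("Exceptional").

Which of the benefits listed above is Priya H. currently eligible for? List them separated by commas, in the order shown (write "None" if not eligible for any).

Volunteer Time Off, Stock Purchase Plan, Flexible Spending Account, Phone Allowance, Vision Plan

Service from 14 Sep 2014 to Oct 23, 2018: 1500 days.
Volunteer Time Off — site Portland ✓; age 34 ≥ 18 ✓ → eligible.
Stock Purchase Plan — status full-time ✓; service 1500 days ≥ 3 months (≈90 days) ✓; age 34 ≥ 25 ✓ → eligible.
Flexible Spending Account — status full-time ✓; service 1500 days ≥ 120 days ✓; 38 hrs/wk ≥ 32 ✓ → eligible.
Paid Sabbatical — service 1500 days < 5 years (≈1825 days) ✗ → not eligible.
Phone Allowance — rating 4 ≥ 3 ✓; service 1500 days ≥ 6 months (≈180 days) ✓; grade G5 ≥ G5 ✓ → eligible.
Vision Plan — status full-time ✓; service 1500 days ≥ 180 days ✓; eligible for Volunteer Time Off ✓ → eligible.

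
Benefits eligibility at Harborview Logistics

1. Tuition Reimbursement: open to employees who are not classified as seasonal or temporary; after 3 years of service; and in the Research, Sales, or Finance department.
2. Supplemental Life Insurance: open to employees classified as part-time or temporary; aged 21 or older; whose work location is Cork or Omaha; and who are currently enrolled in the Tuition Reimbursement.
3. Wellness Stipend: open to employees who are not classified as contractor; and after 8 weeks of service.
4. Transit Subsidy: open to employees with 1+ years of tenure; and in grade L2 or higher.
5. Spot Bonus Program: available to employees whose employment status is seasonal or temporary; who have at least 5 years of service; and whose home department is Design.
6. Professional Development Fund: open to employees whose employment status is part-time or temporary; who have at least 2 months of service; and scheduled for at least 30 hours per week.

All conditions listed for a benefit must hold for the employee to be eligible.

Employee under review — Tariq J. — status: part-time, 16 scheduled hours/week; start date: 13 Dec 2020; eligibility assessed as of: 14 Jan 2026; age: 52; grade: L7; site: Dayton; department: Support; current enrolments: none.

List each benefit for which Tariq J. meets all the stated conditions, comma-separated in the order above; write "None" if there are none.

Wellness Stipend, Transit Subsidy

Service from 13 Dec 2020 to 14 Jan 2026: 1858 days.
Tuition Reimbursement — status part-time ✓ (not excluded); service 1858 days ≥ 3 years (≈1095 days) ✓; dept Support ✗ → not eligible.
Supplemental Life Insurance — status part-time ✓; age 52 ≥ 21 ✓; site Dayton ✗ (not Cork or Omaha) → not eligible.
Wellness Stipend — status part-time ✓ (not excluded); service 1858 days ≥ 8 weeks (≈56 days) ✓ → eligible.
Transit Subsidy — service 1858 days ≥ 1 year (≈365 days) ✓; grade L7 ≥ L2 ✓ → eligible.
Spot Bonus Program — status part-time ✗ (requires seasonal or temporary) → not eligible.
Professional Development Fund — status part-time ✓; service 1858 days ≥ 2 months (≈60 days) ✓; 16 hrs/wk < 30 ✗ → not eligible.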